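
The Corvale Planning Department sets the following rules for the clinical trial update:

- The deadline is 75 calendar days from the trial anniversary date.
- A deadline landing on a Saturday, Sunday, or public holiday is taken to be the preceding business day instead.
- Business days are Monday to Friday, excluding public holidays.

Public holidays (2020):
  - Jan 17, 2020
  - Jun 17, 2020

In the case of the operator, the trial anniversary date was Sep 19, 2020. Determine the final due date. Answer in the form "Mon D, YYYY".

Dec 3, 2020

75 calendar days after Sep 19, 2020 is Dec 3, 2020.
Dec 3, 2020 is a Thursday and not a listed holiday, so it stands.
The final due date is Dec 3, 2020.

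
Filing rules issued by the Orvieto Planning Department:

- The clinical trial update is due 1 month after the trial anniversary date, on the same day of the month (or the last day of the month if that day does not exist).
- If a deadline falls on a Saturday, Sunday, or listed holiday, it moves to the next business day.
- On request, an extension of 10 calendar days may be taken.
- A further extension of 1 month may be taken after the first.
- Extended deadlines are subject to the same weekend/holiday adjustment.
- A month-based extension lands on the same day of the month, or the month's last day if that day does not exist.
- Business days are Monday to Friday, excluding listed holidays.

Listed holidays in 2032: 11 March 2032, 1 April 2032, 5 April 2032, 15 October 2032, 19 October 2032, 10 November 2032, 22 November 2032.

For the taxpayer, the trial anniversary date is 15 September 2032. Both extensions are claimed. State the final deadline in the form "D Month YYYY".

29 November 2032

Moving 1 month forward from 15 September 2032 on the corresponding day gives 15 October 2032.
15 October 2032 is a listed holiday; the next business day is 18 October 2032 (Monday).
Add the 10 calendar-day extension to 18 October 2032: 28 October 2032.
28 October 2032 (Thursday) is already a business day.
Applying the 1 month extension: 1 month after 28 October 2032 is 28 November 2032.
Because 28 November 2032 is a Sunday, the deadline becomes 29 November 2032 (Monday).
Final deadline: 29 November 2032.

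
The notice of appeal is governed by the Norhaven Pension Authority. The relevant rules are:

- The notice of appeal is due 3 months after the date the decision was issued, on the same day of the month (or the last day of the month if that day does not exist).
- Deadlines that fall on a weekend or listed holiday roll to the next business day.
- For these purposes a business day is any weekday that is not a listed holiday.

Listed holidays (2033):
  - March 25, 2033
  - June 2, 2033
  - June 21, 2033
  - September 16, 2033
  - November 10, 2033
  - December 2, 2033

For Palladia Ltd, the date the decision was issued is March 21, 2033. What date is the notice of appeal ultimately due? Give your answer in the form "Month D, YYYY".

June 22, 2033

3 months from March 21, 2033 is June 21, 2033.
June 21, 2033 is a listed holiday, so it moves to the next business day, June 22, 2033 (Wednesday).
So the filing is due June 22, 2033.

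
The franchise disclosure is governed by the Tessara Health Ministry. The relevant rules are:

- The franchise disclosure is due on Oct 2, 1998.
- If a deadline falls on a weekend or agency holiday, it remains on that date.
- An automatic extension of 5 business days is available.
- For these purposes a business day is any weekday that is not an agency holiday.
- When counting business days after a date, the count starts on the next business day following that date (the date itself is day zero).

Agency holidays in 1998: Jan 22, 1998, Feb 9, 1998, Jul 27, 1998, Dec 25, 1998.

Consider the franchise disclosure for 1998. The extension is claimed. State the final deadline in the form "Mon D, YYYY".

The stated deadline is Oct 2, 1998.
No adjustment is made for weekends or holidays, so Oct 2, 1998 stands.
Applying the 5-business-day extension: 5 business days after Oct 2, 1998 is Oct 9, 1998.
Oct 9, 1998 is a Friday; no weekend or holiday adjustment applies.
Final deadline: Oct 9, 1998.

Oct 9, 1998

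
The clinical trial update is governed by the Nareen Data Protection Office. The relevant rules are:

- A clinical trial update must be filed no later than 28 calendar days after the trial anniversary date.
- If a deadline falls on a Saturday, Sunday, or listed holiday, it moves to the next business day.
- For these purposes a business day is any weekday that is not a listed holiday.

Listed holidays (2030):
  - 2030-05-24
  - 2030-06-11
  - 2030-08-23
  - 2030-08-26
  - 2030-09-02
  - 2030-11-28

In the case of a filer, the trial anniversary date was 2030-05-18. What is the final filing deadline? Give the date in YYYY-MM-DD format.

2030-06-17

From 2030-05-18, 28 calendar days later is 2030-06-15.
2030-06-15 is a Saturday; the next business day is 2030-06-17 (Monday).
Deadline: 2030-06-17.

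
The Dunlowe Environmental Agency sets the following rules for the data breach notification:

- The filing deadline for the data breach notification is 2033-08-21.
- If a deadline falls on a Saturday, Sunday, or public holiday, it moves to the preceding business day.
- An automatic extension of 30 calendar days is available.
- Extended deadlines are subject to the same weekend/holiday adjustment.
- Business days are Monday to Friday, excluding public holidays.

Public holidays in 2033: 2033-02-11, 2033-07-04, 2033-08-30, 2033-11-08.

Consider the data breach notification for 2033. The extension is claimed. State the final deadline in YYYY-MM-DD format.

2033-09-16

The statutory due date is 2033-08-21.
2033-08-21 falls on a Sunday. Rolling to the preceding business day gives 2033-08-19, a Friday.
The 30-calendar-day extension moves the deadline from 2033-08-19 to 2033-09-18.
Because 2033-09-18 is a Sunday, the deadline becomes 2033-09-16 (Friday).
Final deadline: 2033-09-16.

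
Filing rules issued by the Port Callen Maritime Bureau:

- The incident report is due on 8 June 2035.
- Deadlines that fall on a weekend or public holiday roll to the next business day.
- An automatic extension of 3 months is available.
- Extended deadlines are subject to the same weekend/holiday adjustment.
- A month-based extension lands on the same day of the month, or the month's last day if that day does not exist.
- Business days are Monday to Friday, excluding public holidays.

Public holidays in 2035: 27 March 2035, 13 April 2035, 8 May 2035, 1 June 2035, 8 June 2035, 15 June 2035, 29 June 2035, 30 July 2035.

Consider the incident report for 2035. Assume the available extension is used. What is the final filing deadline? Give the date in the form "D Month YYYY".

11 September 2035

The statutory due date is 8 June 2035.
Because 8 June 2035 is a listed holiday, the deadline becomes 11 June 2035 (Monday).
The 3 months extension carries 11 June 2035 to 11 September 2035.
11 September 2035 is a Tuesday and not a listed holiday, so it stands.
Final deadline: 11 September 2035.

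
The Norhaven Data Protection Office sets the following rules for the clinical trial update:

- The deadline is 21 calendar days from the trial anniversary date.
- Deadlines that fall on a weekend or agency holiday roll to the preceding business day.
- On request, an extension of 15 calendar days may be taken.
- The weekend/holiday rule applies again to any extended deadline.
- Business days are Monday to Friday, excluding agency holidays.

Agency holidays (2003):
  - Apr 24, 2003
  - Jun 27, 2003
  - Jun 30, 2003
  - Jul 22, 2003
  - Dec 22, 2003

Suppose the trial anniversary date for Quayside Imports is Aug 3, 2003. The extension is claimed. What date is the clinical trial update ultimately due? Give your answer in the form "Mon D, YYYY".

Sep 5, 2003

Trigger date Aug 3, 2003 + 21 calendar days = Aug 24, 2003.
Aug 24, 2003 is a Sunday; the preceding business day is Aug 22, 2003 (Friday).
The 15-calendar-day extension moves the deadline from Aug 22, 2003 to Sep 6, 2003.
Because Sep 6, 2003 is a Saturday, the deadline becomes Sep 5, 2003 (Friday).
The final due date is Sep 5, 2003.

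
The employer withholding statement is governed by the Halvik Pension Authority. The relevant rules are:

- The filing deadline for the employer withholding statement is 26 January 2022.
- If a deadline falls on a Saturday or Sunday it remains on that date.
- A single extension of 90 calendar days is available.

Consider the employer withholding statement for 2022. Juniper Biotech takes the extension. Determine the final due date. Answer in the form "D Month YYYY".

The stated deadline is 26 January 2022.
26 January 2022 is a Wednesday; no weekend or holiday adjustment applies.
Applying the 90-calendar-day extension: 26 January 2022 + 90 days = 26 April 2022.
26 April 2022 falls on a Tuesday. The rules make no weekend/holiday allowance, so it remains 26 April 2022.
Deadline: 26 April 2022.

26 April 2022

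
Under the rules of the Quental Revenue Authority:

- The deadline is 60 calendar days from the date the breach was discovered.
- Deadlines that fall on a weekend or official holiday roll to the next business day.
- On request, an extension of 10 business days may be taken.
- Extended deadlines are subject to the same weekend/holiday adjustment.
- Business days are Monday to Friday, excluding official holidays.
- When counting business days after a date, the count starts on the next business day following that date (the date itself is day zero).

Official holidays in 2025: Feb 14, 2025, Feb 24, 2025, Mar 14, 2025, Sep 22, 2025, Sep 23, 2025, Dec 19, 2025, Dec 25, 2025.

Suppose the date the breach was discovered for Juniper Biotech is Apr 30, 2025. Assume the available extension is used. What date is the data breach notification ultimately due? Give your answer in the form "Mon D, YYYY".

Trigger date Apr 30, 2025 + 60 calendar days = Jun 29, 2025.
Jun 29, 2025 falls on a Sunday. Rolling to the next business day gives Jun 30, 2025, a Monday.
Applying the 10-business-day extension: 10 business days after Jun 30, 2025 is Jul 14, 2025.
Jul 14, 2025 (Monday) is already a business day.
The final due date is Jul 14, 2025.

Jul 14, 2025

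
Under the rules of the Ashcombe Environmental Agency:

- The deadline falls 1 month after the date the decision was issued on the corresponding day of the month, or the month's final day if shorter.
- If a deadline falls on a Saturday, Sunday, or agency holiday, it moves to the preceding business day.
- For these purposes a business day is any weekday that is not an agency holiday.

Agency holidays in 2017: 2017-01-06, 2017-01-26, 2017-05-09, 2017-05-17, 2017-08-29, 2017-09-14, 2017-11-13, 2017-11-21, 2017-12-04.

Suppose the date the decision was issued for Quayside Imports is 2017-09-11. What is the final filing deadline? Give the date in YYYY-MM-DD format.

1 month after 2017-09-11, on the same day of the month, is 2017-10-11.
2017-10-11 (Wednesday) is already a business day.
So the filing is due 2017-10-11.

2017-10-11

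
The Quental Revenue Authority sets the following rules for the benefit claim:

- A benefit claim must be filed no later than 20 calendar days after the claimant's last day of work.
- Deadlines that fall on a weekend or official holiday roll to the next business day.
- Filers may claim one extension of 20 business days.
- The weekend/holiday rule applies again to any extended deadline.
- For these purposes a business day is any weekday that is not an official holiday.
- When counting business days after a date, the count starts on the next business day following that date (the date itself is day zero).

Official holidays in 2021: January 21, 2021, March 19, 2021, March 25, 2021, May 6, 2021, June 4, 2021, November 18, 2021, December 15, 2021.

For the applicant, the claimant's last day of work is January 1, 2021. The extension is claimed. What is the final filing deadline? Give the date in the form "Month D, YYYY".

From January 1, 2021, 20 calendar days later is January 21, 2021.
January 21, 2021 falls on a listed holiday. Rolling to the next business day gives January 22, 2021, a Friday.
Counting 20 further business days from January 22, 2021 reaches February 19, 2021.
February 19, 2021 is a Friday and not a listed holiday, so it stands.
Final deadline: February 19, 2021.

February 19, 2021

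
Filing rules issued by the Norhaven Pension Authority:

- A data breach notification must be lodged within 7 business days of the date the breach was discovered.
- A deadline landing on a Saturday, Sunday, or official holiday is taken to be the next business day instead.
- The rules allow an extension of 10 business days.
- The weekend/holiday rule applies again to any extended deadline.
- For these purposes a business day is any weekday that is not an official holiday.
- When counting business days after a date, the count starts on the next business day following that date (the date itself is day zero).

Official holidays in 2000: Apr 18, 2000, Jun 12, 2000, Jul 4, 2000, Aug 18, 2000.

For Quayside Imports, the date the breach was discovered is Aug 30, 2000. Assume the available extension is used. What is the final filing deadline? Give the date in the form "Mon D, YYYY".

Starting the day after Aug 30, 2000 and counting 7 business days lands on Sep 8, 2000.
Sep 8, 2000 (Friday) is already a business day.
Applying the 10-business-day extension: 10 business days after Sep 8, 2000 is Sep 22, 2000.
Sep 22, 2000 falls on a Friday, which is a business day, so no adjustment is needed.
The final due date is Sep 22, 2000.

Sep 22, 2000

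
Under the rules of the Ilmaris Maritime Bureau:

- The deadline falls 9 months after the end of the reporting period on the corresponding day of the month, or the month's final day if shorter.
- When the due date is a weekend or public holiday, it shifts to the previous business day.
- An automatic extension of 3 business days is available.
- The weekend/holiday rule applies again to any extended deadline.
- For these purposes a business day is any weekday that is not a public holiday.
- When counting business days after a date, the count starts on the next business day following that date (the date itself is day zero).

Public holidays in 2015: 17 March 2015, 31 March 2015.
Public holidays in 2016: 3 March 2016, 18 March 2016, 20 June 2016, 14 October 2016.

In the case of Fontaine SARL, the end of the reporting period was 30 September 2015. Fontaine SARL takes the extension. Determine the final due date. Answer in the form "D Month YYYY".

5 July 2016

9 months after 30 September 2015, on the same day of the month, is 30 June 2016.
30 June 2016 falls on a Thursday, which is a business day, so no adjustment is needed.
Counting 3 further business days from 30 June 2016 reaches 5 July 2016.
5 July 2016 is a Tuesday and not a listed holiday, so it stands.
Deadline: 5 July 2016.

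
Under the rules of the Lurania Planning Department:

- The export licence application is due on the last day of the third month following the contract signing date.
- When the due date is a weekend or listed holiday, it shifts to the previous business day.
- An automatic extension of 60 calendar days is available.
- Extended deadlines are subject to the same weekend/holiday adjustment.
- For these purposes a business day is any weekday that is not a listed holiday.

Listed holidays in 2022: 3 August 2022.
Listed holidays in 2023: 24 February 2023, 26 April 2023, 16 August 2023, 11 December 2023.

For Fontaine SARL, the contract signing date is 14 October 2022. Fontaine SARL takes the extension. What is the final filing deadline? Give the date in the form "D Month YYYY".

3 months after 14 October 2022 is January 2023; that month ends on 31 January 2023.
31 January 2023 is a Tuesday and not a listed holiday, so it stands.
With the 60-day extension, 31 January 2023 becomes 1 April 2023.
1 April 2023 is a Saturday, so it moves to the preceding business day, 31 March 2023 (Friday).
The final due date is 31 March 2023.

31 March 2023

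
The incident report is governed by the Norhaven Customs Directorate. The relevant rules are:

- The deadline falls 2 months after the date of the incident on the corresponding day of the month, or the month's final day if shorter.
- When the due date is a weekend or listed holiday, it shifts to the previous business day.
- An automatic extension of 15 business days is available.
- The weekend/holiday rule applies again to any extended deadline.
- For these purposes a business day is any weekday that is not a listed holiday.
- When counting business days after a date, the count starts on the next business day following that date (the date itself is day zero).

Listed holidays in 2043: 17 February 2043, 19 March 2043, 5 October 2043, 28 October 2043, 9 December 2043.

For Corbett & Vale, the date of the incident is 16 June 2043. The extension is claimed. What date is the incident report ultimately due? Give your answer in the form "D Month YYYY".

2 months from 16 June 2043 is 16 August 2043.
16 August 2043 falls on a Sunday. Rolling to the preceding business day gives 14 August 2043, a Friday.
Counting 15 further business days from 14 August 2043 reaches 4 September 2043.
4 September 2043 falls on a Friday, which is a business day, so no adjustment is needed.
Deadline: 4 September 2043.

4 September 2043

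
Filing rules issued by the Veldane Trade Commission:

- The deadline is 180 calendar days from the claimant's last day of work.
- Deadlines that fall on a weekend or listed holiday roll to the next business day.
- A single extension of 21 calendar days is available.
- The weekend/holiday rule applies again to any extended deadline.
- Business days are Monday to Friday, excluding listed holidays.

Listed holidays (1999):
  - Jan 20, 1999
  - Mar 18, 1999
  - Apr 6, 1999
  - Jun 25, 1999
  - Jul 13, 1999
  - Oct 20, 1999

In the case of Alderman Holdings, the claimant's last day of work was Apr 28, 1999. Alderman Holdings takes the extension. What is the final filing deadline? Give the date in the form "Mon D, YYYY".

Trigger date Apr 28, 1999 + 180 calendar days = Oct 25, 1999.
Oct 25, 1999 (Monday) is already a business day.
The 21-calendar-day extension moves the deadline from Oct 25, 1999 to Nov 15, 1999.
Nov 15, 1999 falls on a Monday, which is a business day, so no adjustment is needed.
Final deadline: Nov 15, 1999.

Nov 15, 1999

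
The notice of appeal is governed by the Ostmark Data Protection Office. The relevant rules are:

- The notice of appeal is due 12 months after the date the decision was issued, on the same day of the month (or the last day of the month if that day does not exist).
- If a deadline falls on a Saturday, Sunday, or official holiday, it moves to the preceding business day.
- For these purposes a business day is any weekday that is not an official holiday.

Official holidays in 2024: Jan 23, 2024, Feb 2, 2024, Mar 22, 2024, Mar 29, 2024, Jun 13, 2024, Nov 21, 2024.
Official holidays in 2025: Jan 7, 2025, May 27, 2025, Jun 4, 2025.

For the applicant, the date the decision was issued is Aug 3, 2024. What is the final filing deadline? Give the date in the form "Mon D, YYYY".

Moving 12 months forward from Aug 3, 2024 on the corresponding day gives Aug 3, 2025.
Aug 3, 2025 is a Sunday, so it moves to the preceding business day, Aug 1, 2025 (Friday).
So the filing is due Aug 1, 2025.

Aug 1, 2025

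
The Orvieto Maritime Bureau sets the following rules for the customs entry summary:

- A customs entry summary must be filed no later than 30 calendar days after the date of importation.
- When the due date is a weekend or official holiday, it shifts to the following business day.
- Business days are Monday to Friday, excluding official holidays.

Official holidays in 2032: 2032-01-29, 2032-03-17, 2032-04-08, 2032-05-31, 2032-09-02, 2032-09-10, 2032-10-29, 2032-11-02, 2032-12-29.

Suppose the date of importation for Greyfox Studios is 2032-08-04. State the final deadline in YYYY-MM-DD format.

2032-09-03

From 2032-08-04, 30 calendar days later is 2032-09-03.
Since 2032-09-03 is a Friday and not a holiday, the date is unchanged.
The final due date is 2032-09-03.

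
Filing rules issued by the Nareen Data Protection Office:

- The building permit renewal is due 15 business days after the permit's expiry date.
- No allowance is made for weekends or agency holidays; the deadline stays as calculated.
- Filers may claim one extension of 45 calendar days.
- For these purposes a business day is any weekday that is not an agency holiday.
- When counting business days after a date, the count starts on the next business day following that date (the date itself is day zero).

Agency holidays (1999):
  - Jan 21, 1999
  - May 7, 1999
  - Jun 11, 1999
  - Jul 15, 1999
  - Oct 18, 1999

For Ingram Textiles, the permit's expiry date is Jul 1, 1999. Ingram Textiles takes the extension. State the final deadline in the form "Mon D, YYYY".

Counting 15 business days after Jul 1, 1999 (skipping weekends and listed holidays) reaches Jul 23, 1999.
No adjustment is made for weekends or holidays, so Jul 23, 1999 stands.
The 45-calendar-day extension moves the deadline from Jul 23, 1999 to Sep 6, 1999.
Sep 6, 1999 is a Monday; no weekend or holiday adjustment applies.
So the filing is due Sep 6, 1999.

Sep 6, 1999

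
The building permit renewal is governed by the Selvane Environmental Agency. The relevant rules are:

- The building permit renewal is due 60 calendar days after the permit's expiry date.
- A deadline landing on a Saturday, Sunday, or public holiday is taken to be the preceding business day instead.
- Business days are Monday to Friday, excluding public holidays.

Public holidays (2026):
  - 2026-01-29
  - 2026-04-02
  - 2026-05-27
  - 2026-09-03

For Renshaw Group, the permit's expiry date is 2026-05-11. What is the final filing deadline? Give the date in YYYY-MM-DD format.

2026-07-10

From 2026-05-11, 60 calendar days later is 2026-07-10.
Since 2026-07-10 is a Friday and not a holiday, the date is unchanged.
The final due date is 2026-07-10.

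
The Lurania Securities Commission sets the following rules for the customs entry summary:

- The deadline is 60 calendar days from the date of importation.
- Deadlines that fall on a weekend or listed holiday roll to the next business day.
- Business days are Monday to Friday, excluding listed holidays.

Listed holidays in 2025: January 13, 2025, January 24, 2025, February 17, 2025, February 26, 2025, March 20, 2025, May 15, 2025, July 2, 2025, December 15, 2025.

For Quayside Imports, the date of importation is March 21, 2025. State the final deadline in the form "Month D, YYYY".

Adding 60 calendar days to March 21, 2025 gives May 20, 2025.
May 20, 2025 falls on a Tuesday, which is a business day, so no adjustment is needed.
Deadline: May 20, 2025.

May 20, 2025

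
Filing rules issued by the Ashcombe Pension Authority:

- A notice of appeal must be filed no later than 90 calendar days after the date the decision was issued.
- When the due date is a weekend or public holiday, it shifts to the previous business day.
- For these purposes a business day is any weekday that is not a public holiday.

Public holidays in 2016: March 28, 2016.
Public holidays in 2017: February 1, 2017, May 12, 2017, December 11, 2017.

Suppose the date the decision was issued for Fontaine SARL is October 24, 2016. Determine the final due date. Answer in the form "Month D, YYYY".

January 20, 2017

90 calendar days after October 24, 2016 is January 22, 2017.
Because January 22, 2017 is a Sunday, the deadline becomes January 20, 2017 (Friday).
So the filing is due January 20, 2017.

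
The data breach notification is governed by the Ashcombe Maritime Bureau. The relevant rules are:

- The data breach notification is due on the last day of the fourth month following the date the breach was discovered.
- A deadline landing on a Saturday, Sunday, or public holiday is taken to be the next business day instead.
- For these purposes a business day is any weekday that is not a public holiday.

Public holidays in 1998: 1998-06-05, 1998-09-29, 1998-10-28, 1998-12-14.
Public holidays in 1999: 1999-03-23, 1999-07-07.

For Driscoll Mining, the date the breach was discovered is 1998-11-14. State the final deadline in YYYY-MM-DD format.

The fourth month after 1998-11-14 is March 1999, whose last day is 1999-03-31.
1999-03-31 falls on a Wednesday, which is a business day, so no adjustment is needed.
The final due date is 1999-03-31.

1999-03-31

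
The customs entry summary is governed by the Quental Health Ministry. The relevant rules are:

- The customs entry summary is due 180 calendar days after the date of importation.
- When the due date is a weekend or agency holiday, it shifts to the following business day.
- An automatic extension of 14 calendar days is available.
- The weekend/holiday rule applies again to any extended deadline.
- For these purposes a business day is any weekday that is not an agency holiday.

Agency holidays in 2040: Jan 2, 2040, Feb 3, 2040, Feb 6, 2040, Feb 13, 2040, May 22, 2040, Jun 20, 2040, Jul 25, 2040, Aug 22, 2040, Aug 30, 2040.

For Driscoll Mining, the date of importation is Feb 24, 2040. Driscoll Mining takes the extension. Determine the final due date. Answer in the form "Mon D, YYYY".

Sep 6, 2040

Trigger date Feb 24, 2040 + 180 calendar days = Aug 22, 2040.
Aug 22, 2040 is a listed holiday, so it moves to the next business day, Aug 23, 2040 (Thursday).
Add the 14 calendar-day extension to Aug 23, 2040: Sep 6, 2040.
Sep 6, 2040 is a Thursday and not a listed holiday, so it stands.
The final due date is Sep 6, 2040.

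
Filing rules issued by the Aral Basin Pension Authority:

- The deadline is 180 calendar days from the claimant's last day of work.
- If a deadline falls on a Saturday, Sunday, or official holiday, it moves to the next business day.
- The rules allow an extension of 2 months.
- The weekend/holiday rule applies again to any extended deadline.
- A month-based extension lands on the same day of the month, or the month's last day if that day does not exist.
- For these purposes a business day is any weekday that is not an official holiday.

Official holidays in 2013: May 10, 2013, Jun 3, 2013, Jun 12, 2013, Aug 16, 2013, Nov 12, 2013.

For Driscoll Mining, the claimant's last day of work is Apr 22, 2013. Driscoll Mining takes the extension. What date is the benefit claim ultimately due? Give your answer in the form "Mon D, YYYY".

Dec 23, 2013

Adding 180 calendar days to Apr 22, 2013 gives Oct 19, 2013.
Because Oct 19, 2013 is a Saturday, the deadline becomes Oct 21, 2013 (Monday).
The 2 months extension carries Oct 21, 2013 to Dec 21, 2013.
Dec 21, 2013 is a Saturday, so it moves to the next business day, Dec 23, 2013 (Monday).
Deadline: Dec 23, 2013.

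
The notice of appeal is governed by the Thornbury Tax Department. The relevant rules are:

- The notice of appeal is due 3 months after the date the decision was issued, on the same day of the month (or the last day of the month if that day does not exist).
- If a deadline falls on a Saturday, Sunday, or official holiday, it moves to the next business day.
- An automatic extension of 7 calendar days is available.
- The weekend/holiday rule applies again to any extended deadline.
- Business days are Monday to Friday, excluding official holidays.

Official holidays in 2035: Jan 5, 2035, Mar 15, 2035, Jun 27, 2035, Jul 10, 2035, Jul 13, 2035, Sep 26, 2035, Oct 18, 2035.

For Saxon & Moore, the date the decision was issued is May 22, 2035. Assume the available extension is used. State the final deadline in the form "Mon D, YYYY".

Aug 29, 2035

Moving 3 months forward from May 22, 2035 on the corresponding day gives Aug 22, 2035.
Since Aug 22, 2035 is a Wednesday and not a holiday, the date is unchanged.
The 7-calendar-day extension moves the deadline from Aug 22, 2035 to Aug 29, 2035.
Aug 29, 2035 falls on a Wednesday, which is a business day, so no adjustment is needed.
So the filing is due Aug 29, 2035.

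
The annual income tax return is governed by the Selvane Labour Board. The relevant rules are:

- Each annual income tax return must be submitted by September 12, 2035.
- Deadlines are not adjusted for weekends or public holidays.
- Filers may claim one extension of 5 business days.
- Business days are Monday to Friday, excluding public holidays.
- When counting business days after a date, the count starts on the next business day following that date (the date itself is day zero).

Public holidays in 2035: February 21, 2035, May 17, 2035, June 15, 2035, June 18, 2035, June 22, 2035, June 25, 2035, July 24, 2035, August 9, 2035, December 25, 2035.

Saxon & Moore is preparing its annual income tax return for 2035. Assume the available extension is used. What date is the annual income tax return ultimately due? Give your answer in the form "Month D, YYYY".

September 19, 2035

The statutory due date is September 12, 2035.
September 12, 2035 is a Wednesday; no weekend or holiday adjustment applies.
The 5-business-day extension runs from September 12, 2035 to September 19, 2035.
No adjustment is made for weekends or holidays, so September 19, 2035 stands.
The final due date is September 19, 2035.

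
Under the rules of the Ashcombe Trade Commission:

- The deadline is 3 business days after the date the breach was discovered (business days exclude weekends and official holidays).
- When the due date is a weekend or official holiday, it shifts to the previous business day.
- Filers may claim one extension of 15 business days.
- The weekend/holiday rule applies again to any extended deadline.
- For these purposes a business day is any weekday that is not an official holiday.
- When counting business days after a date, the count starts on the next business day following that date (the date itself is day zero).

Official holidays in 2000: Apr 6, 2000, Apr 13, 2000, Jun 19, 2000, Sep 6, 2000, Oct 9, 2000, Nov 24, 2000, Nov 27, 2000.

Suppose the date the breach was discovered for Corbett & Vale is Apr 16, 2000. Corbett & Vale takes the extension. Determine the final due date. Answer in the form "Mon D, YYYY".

Counting 3 business days after Apr 16, 2000 (skipping weekends and listed holidays) reaches Apr 19, 2000.
Since Apr 19, 2000 is a Wednesday and not a holiday, the date is unchanged.
The 15-business-day extension runs from Apr 19, 2000 to May 10, 2000.
Since May 10, 2000 is a Wednesday and not a holiday, the date is unchanged.
Final deadline: May 10, 2000.

May 10, 2000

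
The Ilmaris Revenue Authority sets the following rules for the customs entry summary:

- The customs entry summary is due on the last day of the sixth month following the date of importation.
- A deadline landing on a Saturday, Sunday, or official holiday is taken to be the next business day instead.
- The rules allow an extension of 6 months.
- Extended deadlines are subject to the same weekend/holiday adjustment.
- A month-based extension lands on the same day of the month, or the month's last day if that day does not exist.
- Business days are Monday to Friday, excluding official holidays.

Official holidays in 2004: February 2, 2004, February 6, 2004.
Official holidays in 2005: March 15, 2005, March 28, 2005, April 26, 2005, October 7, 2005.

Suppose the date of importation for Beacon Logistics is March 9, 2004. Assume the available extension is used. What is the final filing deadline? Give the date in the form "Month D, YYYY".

6 months after March 9, 2004 falls in September 2004; the last day of that month is September 30, 2004.
September 30, 2004 falls on a Thursday, which is a business day, so no adjustment is needed.
The 6 months extension carries September 30, 2004 to March 30, 2005.
March 30, 2005 is a Wednesday and not a listed holiday, so it stands.
So the filing is due March 30, 2005.

March 30, 2005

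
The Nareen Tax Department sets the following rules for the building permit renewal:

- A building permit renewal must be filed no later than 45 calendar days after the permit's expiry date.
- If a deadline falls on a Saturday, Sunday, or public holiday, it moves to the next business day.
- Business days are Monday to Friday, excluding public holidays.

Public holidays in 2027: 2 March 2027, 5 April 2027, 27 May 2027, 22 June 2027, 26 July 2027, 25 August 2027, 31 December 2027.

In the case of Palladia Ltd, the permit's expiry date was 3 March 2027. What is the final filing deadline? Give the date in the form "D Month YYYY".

19 April 2027

Adding 45 calendar days to 3 March 2027 gives 17 April 2027.
17 April 2027 is a Saturday, so it moves to the next business day, 19 April 2027 (Monday).
The final due date is 19 April 2027.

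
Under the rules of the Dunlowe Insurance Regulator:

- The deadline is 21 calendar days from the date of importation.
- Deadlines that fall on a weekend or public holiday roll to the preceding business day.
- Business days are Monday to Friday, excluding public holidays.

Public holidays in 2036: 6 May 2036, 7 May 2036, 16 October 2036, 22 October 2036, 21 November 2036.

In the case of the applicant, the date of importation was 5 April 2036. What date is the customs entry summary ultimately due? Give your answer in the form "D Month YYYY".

25 April 2036

21 calendar days after 5 April 2036 is 26 April 2036.
26 April 2036 is a Saturday, so it moves to the preceding business day, 25 April 2036 (Friday).
The final due date is 25 April 2036.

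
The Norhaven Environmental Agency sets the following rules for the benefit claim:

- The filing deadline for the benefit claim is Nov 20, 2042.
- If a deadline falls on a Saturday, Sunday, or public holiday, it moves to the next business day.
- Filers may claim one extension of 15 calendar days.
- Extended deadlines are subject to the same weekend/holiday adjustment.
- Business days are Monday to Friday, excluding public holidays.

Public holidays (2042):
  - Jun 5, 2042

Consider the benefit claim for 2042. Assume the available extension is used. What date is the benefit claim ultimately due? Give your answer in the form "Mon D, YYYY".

Dec 5, 2042

The statutory due date is Nov 20, 2042.
Since Nov 20, 2042 is a Thursday and not a holiday, the date is unchanged.
Applying the 15-calendar-day extension: Nov 20, 2042 + 15 days = Dec 5, 2042.
Dec 5, 2042 (Friday) is already a business day.
Deadline: Dec 5, 2042.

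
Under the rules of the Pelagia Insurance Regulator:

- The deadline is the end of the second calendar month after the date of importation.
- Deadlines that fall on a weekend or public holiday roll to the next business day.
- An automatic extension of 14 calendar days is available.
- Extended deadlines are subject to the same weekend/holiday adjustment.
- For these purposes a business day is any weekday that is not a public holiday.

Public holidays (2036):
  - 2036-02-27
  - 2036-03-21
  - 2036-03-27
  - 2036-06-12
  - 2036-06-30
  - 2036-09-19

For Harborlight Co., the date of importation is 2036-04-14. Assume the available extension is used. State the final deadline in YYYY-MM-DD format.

2036-07-15

The second month after 2036-04-14 is June 2036, whose last day is 2036-06-30.
2036-06-30 is a listed holiday, so it moves to the next business day, 2036-07-01 (Tuesday).
Applying the 14-calendar-day extension: 2036-07-01 + 14 days = 2036-07-15.
2036-07-15 (Tuesday) is already a business day.
Final deadline: 2036-07-15.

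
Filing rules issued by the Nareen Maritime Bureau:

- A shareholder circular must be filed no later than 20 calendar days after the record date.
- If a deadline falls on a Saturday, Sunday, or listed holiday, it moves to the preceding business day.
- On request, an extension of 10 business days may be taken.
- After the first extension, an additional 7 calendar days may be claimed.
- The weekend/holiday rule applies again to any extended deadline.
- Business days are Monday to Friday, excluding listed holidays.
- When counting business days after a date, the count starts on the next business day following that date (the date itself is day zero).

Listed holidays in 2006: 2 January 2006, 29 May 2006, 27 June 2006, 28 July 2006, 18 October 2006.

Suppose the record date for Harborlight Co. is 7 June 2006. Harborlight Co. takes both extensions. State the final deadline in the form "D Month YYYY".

18 July 2006

Trigger date 7 June 2006 + 20 calendar days = 27 June 2006.
Because 27 June 2006 is a listed holiday, the deadline becomes 26 June 2006 (Monday).
Counting 10 further business days from 26 June 2006 reaches 11 July 2006.
11 July 2006 falls on a Tuesday, which is a business day, so no adjustment is needed.
Add the 7 calendar-day extension to 11 July 2006: 18 July 2006.
Since 18 July 2006 is a Tuesday and not a holiday, the date is unchanged.
Final deadline: 18 July 2006.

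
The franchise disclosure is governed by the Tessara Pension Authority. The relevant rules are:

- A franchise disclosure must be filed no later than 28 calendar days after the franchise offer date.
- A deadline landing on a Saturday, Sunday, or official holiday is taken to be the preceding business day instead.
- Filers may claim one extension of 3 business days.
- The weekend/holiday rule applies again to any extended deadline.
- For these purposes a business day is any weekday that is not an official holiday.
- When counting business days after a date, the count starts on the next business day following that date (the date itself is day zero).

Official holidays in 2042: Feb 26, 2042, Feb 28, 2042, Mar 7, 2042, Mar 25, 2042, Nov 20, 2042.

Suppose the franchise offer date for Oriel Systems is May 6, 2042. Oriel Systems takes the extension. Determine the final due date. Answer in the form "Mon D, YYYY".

Jun 6, 2042

From May 6, 2042, 28 calendar days later is Jun 3, 2042.
Jun 3, 2042 is a Tuesday and not a listed holiday, so it stands.
Applying the 3-business-day extension: 3 business days after Jun 3, 2042 is Jun 6, 2042.
Jun 6, 2042 is a Friday and not a listed holiday, so it stands.
So the filing is due Jun 6, 2042.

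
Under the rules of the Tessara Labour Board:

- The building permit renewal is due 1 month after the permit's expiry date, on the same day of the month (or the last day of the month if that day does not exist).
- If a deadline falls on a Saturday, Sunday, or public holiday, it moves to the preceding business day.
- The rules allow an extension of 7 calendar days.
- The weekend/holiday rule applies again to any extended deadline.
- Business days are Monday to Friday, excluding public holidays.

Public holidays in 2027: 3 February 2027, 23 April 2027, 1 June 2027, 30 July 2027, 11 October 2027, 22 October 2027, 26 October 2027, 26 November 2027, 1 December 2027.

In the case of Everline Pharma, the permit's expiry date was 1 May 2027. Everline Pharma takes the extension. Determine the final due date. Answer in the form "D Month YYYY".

1 month after 1 May 2027, on the same day of the month, is 1 June 2027.
1 June 2027 falls on a listed holiday. Rolling to the preceding business day gives 31 May 2027, a Monday.
Add the 7 calendar-day extension to 31 May 2027: 7 June 2027.
7 June 2027 falls on a Monday, which is a business day, so no adjustment is needed.
Final deadline: 7 June 2027.

7 June 2027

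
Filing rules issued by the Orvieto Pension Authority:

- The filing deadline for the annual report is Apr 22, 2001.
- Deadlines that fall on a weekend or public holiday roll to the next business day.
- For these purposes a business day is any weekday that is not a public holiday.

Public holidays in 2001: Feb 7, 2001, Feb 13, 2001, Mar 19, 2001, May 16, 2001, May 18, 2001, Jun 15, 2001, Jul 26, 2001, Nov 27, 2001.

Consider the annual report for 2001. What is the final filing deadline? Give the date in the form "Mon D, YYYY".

Apr 23, 2001

The statutory due date is Apr 22, 2001.
Apr 22, 2001 falls on a Sunday. Rolling to the next business day gives Apr 23, 2001, a Monday.
Deadline: Apr 23, 2001.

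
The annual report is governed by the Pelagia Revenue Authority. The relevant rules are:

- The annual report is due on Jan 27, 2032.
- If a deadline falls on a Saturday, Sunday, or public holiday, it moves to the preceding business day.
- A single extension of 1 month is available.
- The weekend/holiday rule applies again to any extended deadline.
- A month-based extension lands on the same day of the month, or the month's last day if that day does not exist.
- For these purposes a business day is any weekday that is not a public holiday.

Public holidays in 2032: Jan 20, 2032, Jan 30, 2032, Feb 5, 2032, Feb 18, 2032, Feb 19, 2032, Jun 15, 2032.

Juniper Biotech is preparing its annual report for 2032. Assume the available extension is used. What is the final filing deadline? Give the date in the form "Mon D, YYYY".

Start from the fixed due date, Jan 27, 2032.
Jan 27, 2032 falls on a Tuesday, which is a business day, so no adjustment is needed.
The 1 month extension carries Jan 27, 2032 to Feb 27, 2032.
Feb 27, 2032 falls on a Friday, which is a business day, so no adjustment is needed.
Deadline: Feb 27, 2032.

Feb 27, 2032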